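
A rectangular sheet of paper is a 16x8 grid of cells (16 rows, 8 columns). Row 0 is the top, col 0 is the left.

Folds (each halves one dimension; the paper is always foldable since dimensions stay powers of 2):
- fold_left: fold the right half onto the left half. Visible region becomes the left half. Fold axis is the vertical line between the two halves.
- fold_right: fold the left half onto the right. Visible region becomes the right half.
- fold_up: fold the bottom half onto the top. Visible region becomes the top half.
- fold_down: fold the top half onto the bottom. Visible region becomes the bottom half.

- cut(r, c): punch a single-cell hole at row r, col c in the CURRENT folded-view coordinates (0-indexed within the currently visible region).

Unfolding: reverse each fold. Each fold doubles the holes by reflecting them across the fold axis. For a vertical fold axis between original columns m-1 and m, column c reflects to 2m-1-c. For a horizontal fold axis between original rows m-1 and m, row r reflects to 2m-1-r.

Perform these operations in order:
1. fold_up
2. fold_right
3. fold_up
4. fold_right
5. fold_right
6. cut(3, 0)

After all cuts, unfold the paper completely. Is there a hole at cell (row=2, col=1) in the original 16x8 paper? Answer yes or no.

Answer: no

Derivation:
Op 1 fold_up: fold axis h@8; visible region now rows[0,8) x cols[0,8) = 8x8
Op 2 fold_right: fold axis v@4; visible region now rows[0,8) x cols[4,8) = 8x4
Op 3 fold_up: fold axis h@4; visible region now rows[0,4) x cols[4,8) = 4x4
Op 4 fold_right: fold axis v@6; visible region now rows[0,4) x cols[6,8) = 4x2
Op 5 fold_right: fold axis v@7; visible region now rows[0,4) x cols[7,8) = 4x1
Op 6 cut(3, 0): punch at orig (3,7); cuts so far [(3, 7)]; region rows[0,4) x cols[7,8) = 4x1
Unfold 1 (reflect across v@7): 2 holes -> [(3, 6), (3, 7)]
Unfold 2 (reflect across v@6): 4 holes -> [(3, 4), (3, 5), (3, 6), (3, 7)]
Unfold 3 (reflect across h@4): 8 holes -> [(3, 4), (3, 5), (3, 6), (3, 7), (4, 4), (4, 5), (4, 6), (4, 7)]
Unfold 4 (reflect across v@4): 16 holes -> [(3, 0), (3, 1), (3, 2), (3, 3), (3, 4), (3, 5), (3, 6), (3, 7), (4, 0), (4, 1), (4, 2), (4, 3), (4, 4), (4, 5), (4, 6), (4, 7)]
Unfold 5 (reflect across h@8): 32 holes -> [(3, 0), (3, 1), (3, 2), (3, 3), (3, 4), (3, 5), (3, 6), (3, 7), (4, 0), (4, 1), (4, 2), (4, 3), (4, 4), (4, 5), (4, 6), (4, 7), (11, 0), (11, 1), (11, 2), (11, 3), (11, 4), (11, 5), (11, 6), (11, 7), (12, 0), (12, 1), (12, 2), (12, 3), (12, 4), (12, 5), (12, 6), (12, 7)]
Holes: [(3, 0), (3, 1), (3, 2), (3, 3), (3, 4), (3, 5), (3, 6), (3, 7), (4, 0), (4, 1), (4, 2), (4, 3), (4, 4), (4, 5), (4, 6), (4, 7), (11, 0), (11, 1), (11, 2), (11, 3), (11, 4), (11, 5), (11, 6), (11, 7), (12, 0), (12, 1), (12, 2), (12, 3), (12, 4), (12, 5), (12, 6), (12, 7)]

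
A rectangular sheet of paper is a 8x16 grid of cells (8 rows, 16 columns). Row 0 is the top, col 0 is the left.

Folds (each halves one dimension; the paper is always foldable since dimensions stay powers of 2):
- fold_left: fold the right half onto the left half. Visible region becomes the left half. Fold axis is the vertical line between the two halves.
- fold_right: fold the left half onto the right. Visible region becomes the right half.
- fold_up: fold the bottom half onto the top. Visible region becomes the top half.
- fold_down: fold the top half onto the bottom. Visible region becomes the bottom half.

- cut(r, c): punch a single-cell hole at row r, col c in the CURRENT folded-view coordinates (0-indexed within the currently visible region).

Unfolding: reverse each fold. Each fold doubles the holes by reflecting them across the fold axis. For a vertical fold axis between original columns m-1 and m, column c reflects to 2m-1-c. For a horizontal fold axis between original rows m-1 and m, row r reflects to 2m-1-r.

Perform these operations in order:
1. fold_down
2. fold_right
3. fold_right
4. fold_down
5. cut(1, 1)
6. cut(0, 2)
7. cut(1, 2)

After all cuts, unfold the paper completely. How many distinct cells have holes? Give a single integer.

Answer: 48

Derivation:
Op 1 fold_down: fold axis h@4; visible region now rows[4,8) x cols[0,16) = 4x16
Op 2 fold_right: fold axis v@8; visible region now rows[4,8) x cols[8,16) = 4x8
Op 3 fold_right: fold axis v@12; visible region now rows[4,8) x cols[12,16) = 4x4
Op 4 fold_down: fold axis h@6; visible region now rows[6,8) x cols[12,16) = 2x4
Op 5 cut(1, 1): punch at orig (7,13); cuts so far [(7, 13)]; region rows[6,8) x cols[12,16) = 2x4
Op 6 cut(0, 2): punch at orig (6,14); cuts so far [(6, 14), (7, 13)]; region rows[6,8) x cols[12,16) = 2x4
Op 7 cut(1, 2): punch at orig (7,14); cuts so far [(6, 14), (7, 13), (7, 14)]; region rows[6,8) x cols[12,16) = 2x4
Unfold 1 (reflect across h@6): 6 holes -> [(4, 13), (4, 14), (5, 14), (6, 14), (7, 13), (7, 14)]
Unfold 2 (reflect across v@12): 12 holes -> [(4, 9), (4, 10), (4, 13), (4, 14), (5, 9), (5, 14), (6, 9), (6, 14), (7, 9), (7, 10), (7, 13), (7, 14)]
Unfold 3 (reflect across v@8): 24 holes -> [(4, 1), (4, 2), (4, 5), (4, 6), (4, 9), (4, 10), (4, 13), (4, 14), (5, 1), (5, 6), (5, 9), (5, 14), (6, 1), (6, 6), (6, 9), (6, 14), (7, 1), (7, 2), (7, 5), (7, 6), (7, 9), (7, 10), (7, 13), (7, 14)]
Unfold 4 (reflect across h@4): 48 holes -> [(0, 1), (0, 2), (0, 5), (0, 6), (0, 9), (0, 10), (0, 13), (0, 14), (1, 1), (1, 6), (1, 9), (1, 14), (2, 1), (2, 6), (2, 9), (2, 14), (3, 1), (3, 2), (3, 5), (3, 6), (3, 9), (3, 10), (3, 13), (3, 14), (4, 1), (4, 2), (4, 5), (4, 6), (4, 9), (4, 10), (4, 13), (4, 14), (5, 1), (5, 6), (5, 9), (5, 14), (6, 1), (6, 6), (6, 9), (6, 14), (7, 1), (7, 2), (7, 5), (7, 6), (7, 9), (7, 10), (7, 13), (7, 14)]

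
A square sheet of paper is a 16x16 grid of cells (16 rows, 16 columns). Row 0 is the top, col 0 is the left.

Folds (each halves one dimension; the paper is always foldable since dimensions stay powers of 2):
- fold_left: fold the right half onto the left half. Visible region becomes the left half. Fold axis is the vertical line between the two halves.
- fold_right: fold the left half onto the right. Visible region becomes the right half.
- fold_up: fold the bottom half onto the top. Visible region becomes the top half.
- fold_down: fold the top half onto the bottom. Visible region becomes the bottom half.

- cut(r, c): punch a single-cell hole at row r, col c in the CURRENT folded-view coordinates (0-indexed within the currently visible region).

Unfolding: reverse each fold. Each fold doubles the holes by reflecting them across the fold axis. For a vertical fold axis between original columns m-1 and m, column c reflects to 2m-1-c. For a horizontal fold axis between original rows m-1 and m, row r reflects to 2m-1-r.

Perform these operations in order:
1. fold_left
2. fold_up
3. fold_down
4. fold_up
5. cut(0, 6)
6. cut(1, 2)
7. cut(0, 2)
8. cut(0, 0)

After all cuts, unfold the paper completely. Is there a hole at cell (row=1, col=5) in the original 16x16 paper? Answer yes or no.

Op 1 fold_left: fold axis v@8; visible region now rows[0,16) x cols[0,8) = 16x8
Op 2 fold_up: fold axis h@8; visible region now rows[0,8) x cols[0,8) = 8x8
Op 3 fold_down: fold axis h@4; visible region now rows[4,8) x cols[0,8) = 4x8
Op 4 fold_up: fold axis h@6; visible region now rows[4,6) x cols[0,8) = 2x8
Op 5 cut(0, 6): punch at orig (4,6); cuts so far [(4, 6)]; region rows[4,6) x cols[0,8) = 2x8
Op 6 cut(1, 2): punch at orig (5,2); cuts so far [(4, 6), (5, 2)]; region rows[4,6) x cols[0,8) = 2x8
Op 7 cut(0, 2): punch at orig (4,2); cuts so far [(4, 2), (4, 6), (5, 2)]; region rows[4,6) x cols[0,8) = 2x8
Op 8 cut(0, 0): punch at orig (4,0); cuts so far [(4, 0), (4, 2), (4, 6), (5, 2)]; region rows[4,6) x cols[0,8) = 2x8
Unfold 1 (reflect across h@6): 8 holes -> [(4, 0), (4, 2), (4, 6), (5, 2), (6, 2), (7, 0), (7, 2), (7, 6)]
Unfold 2 (reflect across h@4): 16 holes -> [(0, 0), (0, 2), (0, 6), (1, 2), (2, 2), (3, 0), (3, 2), (3, 6), (4, 0), (4, 2), (4, 6), (5, 2), (6, 2), (7, 0), (7, 2), (7, 6)]
Unfold 3 (reflect across h@8): 32 holes -> [(0, 0), (0, 2), (0, 6), (1, 2), (2, 2), (3, 0), (3, 2), (3, 6), (4, 0), (4, 2), (4, 6), (5, 2), (6, 2), (7, 0), (7, 2), (7, 6), (8, 0), (8, 2), (8, 6), (9, 2), (10, 2), (11, 0), (11, 2), (11, 6), (12, 0), (12, 2), (12, 6), (13, 2), (14, 2), (15, 0), (15, 2), (15, 6)]
Unfold 4 (reflect across v@8): 64 holes -> [(0, 0), (0, 2), (0, 6), (0, 9), (0, 13), (0, 15), (1, 2), (1, 13), (2, 2), (2, 13), (3, 0), (3, 2), (3, 6), (3, 9), (3, 13), (3, 15), (4, 0), (4, 2), (4, 6), (4, 9), (4, 13), (4, 15), (5, 2), (5, 13), (6, 2), (6, 13), (7, 0), (7, 2), (7, 6), (7, 9), (7, 13), (7, 15), (8, 0), (8, 2), (8, 6), (8, 9), (8, 13), (8, 15), (9, 2), (9, 13), (10, 2), (10, 13), (11, 0), (11, 2), (11, 6), (11, 9), (11, 13), (11, 15), (12, 0), (12, 2), (12, 6), (12, 9), (12, 13), (12, 15), (13, 2), (13, 13), (14, 2), (14, 13), (15, 0), (15, 2), (15, 6), (15, 9), (15, 13), (15, 15)]
Holes: [(0, 0), (0, 2), (0, 6), (0, 9), (0, 13), (0, 15), (1, 2), (1, 13), (2, 2), (2, 13), (3, 0), (3, 2), (3, 6), (3, 9), (3, 13), (3, 15), (4, 0), (4, 2), (4, 6), (4, 9), (4, 13), (4, 15), (5, 2), (5, 13), (6, 2), (6, 13), (7, 0), (7, 2), (7, 6), (7, 9), (7, 13), (7, 15), (8, 0), (8, 2), (8, 6), (8, 9), (8, 13), (8, 15), (9, 2), (9, 13), (10, 2), (10, 13), (11, 0), (11, 2), (11, 6), (11, 9), (11, 13), (11, 15), (12, 0), (12, 2), (12, 6), (12, 9), (12, 13), (12, 15), (13, 2), (13, 13), (14, 2), (14, 13), (15, 0), (15, 2), (15, 6), (15, 9), (15, 13), (15, 15)]

Answer: no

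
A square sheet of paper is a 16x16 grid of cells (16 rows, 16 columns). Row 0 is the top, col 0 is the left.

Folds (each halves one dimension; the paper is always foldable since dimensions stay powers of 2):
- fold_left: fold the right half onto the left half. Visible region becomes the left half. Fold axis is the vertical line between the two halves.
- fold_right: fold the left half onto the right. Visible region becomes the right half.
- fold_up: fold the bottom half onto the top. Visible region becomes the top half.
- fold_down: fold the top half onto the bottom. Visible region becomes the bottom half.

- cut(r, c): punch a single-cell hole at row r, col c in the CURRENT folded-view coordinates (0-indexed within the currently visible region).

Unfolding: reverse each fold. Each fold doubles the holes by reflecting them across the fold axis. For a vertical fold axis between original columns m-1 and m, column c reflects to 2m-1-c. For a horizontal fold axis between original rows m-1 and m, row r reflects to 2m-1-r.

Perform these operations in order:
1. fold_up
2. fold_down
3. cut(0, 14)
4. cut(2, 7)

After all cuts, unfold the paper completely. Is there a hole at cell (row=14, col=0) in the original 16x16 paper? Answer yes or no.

Answer: no

Derivation:
Op 1 fold_up: fold axis h@8; visible region now rows[0,8) x cols[0,16) = 8x16
Op 2 fold_down: fold axis h@4; visible region now rows[4,8) x cols[0,16) = 4x16
Op 3 cut(0, 14): punch at orig (4,14); cuts so far [(4, 14)]; region rows[4,8) x cols[0,16) = 4x16
Op 4 cut(2, 7): punch at orig (6,7); cuts so far [(4, 14), (6, 7)]; region rows[4,8) x cols[0,16) = 4x16
Unfold 1 (reflect across h@4): 4 holes -> [(1, 7), (3, 14), (4, 14), (6, 7)]
Unfold 2 (reflect across h@8): 8 holes -> [(1, 7), (3, 14), (4, 14), (6, 7), (9, 7), (11, 14), (12, 14), (14, 7)]
Holes: [(1, 7), (3, 14), (4, 14), (6, 7), (9, 7), (11, 14), (12, 14), (14, 7)]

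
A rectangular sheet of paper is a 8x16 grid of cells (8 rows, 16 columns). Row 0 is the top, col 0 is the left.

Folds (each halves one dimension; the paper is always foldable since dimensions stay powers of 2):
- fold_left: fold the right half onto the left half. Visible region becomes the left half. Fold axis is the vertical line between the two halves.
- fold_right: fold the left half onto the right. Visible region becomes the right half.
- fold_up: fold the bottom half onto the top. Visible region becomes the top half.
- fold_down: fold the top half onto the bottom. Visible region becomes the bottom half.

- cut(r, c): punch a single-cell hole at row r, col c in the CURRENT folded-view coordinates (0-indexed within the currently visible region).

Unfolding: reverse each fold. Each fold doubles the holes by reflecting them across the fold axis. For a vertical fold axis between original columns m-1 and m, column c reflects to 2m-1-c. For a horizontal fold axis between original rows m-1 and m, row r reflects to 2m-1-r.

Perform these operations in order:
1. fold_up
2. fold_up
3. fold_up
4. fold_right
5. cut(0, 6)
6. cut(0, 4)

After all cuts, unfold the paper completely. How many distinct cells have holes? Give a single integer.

Answer: 32

Derivation:
Op 1 fold_up: fold axis h@4; visible region now rows[0,4) x cols[0,16) = 4x16
Op 2 fold_up: fold axis h@2; visible region now rows[0,2) x cols[0,16) = 2x16
Op 3 fold_up: fold axis h@1; visible region now rows[0,1) x cols[0,16) = 1x16
Op 4 fold_right: fold axis v@8; visible region now rows[0,1) x cols[8,16) = 1x8
Op 5 cut(0, 6): punch at orig (0,14); cuts so far [(0, 14)]; region rows[0,1) x cols[8,16) = 1x8
Op 6 cut(0, 4): punch at orig (0,12); cuts so far [(0, 12), (0, 14)]; region rows[0,1) x cols[8,16) = 1x8
Unfold 1 (reflect across v@8): 4 holes -> [(0, 1), (0, 3), (0, 12), (0, 14)]
Unfold 2 (reflect across h@1): 8 holes -> [(0, 1), (0, 3), (0, 12), (0, 14), (1, 1), (1, 3), (1, 12), (1, 14)]
Unfold 3 (reflect across h@2): 16 holes -> [(0, 1), (0, 3), (0, 12), (0, 14), (1, 1), (1, 3), (1, 12), (1, 14), (2, 1), (2, 3), (2, 12), (2, 14), (3, 1), (3, 3), (3, 12), (3, 14)]
Unfold 4 (reflect across h@4): 32 holes -> [(0, 1), (0, 3), (0, 12), (0, 14), (1, 1), (1, 3), (1, 12), (1, 14), (2, 1), (2, 3), (2, 12), (2, 14), (3, 1), (3, 3), (3, 12), (3, 14), (4, 1), (4, 3), (4, 12), (4, 14), (5, 1), (5, 3), (5, 12), (5, 14), (6, 1), (6, 3), (6, 12), (6, 14), (7, 1), (7, 3), (7, 12), (7, 14)]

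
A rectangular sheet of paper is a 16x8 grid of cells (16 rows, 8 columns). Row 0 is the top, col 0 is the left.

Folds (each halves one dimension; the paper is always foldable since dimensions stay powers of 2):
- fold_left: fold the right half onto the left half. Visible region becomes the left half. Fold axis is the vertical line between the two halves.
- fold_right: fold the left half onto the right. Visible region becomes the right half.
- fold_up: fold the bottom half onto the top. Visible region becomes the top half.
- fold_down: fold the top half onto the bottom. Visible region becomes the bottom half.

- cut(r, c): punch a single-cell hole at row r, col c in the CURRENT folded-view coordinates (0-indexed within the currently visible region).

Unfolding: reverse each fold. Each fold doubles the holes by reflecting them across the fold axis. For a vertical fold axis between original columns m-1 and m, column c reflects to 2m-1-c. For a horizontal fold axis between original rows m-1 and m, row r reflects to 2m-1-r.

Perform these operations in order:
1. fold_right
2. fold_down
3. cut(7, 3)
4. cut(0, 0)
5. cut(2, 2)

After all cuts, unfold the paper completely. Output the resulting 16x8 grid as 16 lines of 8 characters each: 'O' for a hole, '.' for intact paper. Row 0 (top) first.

Answer: O......O
........
........
........
........
.O....O.
........
...OO...
...OO...
........
.O....O.
........
........
........
........
O......O

Derivation:
Op 1 fold_right: fold axis v@4; visible region now rows[0,16) x cols[4,8) = 16x4
Op 2 fold_down: fold axis h@8; visible region now rows[8,16) x cols[4,8) = 8x4
Op 3 cut(7, 3): punch at orig (15,7); cuts so far [(15, 7)]; region rows[8,16) x cols[4,8) = 8x4
Op 4 cut(0, 0): punch at orig (8,4); cuts so far [(8, 4), (15, 7)]; region rows[8,16) x cols[4,8) = 8x4
Op 5 cut(2, 2): punch at orig (10,6); cuts so far [(8, 4), (10, 6), (15, 7)]; region rows[8,16) x cols[4,8) = 8x4
Unfold 1 (reflect across h@8): 6 holes -> [(0, 7), (5, 6), (7, 4), (8, 4), (10, 6), (15, 7)]
Unfold 2 (reflect across v@4): 12 holes -> [(0, 0), (0, 7), (5, 1), (5, 6), (7, 3), (7, 4), (8, 3), (8, 4), (10, 1), (10, 6), (15, 0), (15, 7)]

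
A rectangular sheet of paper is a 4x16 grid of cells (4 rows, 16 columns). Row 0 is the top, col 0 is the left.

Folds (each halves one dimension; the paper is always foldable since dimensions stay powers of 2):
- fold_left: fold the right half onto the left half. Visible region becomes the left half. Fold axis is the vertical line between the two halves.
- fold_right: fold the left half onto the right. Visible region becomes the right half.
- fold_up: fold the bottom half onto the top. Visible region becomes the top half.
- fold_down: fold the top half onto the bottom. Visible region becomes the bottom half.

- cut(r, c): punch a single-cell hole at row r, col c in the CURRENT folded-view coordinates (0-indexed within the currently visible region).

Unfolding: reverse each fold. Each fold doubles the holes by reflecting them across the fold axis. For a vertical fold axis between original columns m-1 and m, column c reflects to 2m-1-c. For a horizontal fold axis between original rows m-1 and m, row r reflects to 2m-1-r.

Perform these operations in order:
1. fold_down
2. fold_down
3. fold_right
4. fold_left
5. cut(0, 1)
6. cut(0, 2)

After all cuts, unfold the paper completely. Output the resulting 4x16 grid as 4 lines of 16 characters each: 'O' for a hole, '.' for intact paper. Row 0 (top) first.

Op 1 fold_down: fold axis h@2; visible region now rows[2,4) x cols[0,16) = 2x16
Op 2 fold_down: fold axis h@3; visible region now rows[3,4) x cols[0,16) = 1x16
Op 3 fold_right: fold axis v@8; visible region now rows[3,4) x cols[8,16) = 1x8
Op 4 fold_left: fold axis v@12; visible region now rows[3,4) x cols[8,12) = 1x4
Op 5 cut(0, 1): punch at orig (3,9); cuts so far [(3, 9)]; region rows[3,4) x cols[8,12) = 1x4
Op 6 cut(0, 2): punch at orig (3,10); cuts so far [(3, 9), (3, 10)]; region rows[3,4) x cols[8,12) = 1x4
Unfold 1 (reflect across v@12): 4 holes -> [(3, 9), (3, 10), (3, 13), (3, 14)]
Unfold 2 (reflect across v@8): 8 holes -> [(3, 1), (3, 2), (3, 5), (3, 6), (3, 9), (3, 10), (3, 13), (3, 14)]
Unfold 3 (reflect across h@3): 16 holes -> [(2, 1), (2, 2), (2, 5), (2, 6), (2, 9), (2, 10), (2, 13), (2, 14), (3, 1), (3, 2), (3, 5), (3, 6), (3, 9), (3, 10), (3, 13), (3, 14)]
Unfold 4 (reflect across h@2): 32 holes -> [(0, 1), (0, 2), (0, 5), (0, 6), (0, 9), (0, 10), (0, 13), (0, 14), (1, 1), (1, 2), (1, 5), (1, 6), (1, 9), (1, 10), (1, 13), (1, 14), (2, 1), (2, 2), (2, 5), (2, 6), (2, 9), (2, 10), (2, 13), (2, 14), (3, 1), (3, 2), (3, 5), (3, 6), (3, 9), (3, 10), (3, 13), (3, 14)]

Answer: .OO..OO..OO..OO.
.OO..OO..OO..OO.
.OO..OO..OO..OO.
.OO..OO..OO..OO.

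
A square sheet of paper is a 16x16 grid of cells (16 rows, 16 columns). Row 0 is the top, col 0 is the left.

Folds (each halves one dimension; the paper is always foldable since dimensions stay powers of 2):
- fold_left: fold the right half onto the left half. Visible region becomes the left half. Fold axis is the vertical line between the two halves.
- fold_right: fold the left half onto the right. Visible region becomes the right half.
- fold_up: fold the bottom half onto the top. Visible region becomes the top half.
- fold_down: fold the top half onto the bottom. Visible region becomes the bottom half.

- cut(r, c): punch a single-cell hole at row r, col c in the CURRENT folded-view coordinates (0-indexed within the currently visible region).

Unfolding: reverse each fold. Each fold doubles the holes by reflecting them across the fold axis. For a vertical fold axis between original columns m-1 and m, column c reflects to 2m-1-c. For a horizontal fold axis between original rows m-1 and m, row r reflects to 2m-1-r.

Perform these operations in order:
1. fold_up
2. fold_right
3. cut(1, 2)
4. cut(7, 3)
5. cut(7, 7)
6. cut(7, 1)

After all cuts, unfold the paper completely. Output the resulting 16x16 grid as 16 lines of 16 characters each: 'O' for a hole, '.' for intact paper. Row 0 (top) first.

Answer: ................
.....O....O.....
................
................
................
................
................
O...O.O..O.O...O
O...O.O..O.O...O
................
................
................
................
................
.....O....O.....
................

Derivation:
Op 1 fold_up: fold axis h@8; visible region now rows[0,8) x cols[0,16) = 8x16
Op 2 fold_right: fold axis v@8; visible region now rows[0,8) x cols[8,16) = 8x8
Op 3 cut(1, 2): punch at orig (1,10); cuts so far [(1, 10)]; region rows[0,8) x cols[8,16) = 8x8
Op 4 cut(7, 3): punch at orig (7,11); cuts so far [(1, 10), (7, 11)]; region rows[0,8) x cols[8,16) = 8x8
Op 5 cut(7, 7): punch at orig (7,15); cuts so far [(1, 10), (7, 11), (7, 15)]; region rows[0,8) x cols[8,16) = 8x8
Op 6 cut(7, 1): punch at orig (7,9); cuts so far [(1, 10), (7, 9), (7, 11), (7, 15)]; region rows[0,8) x cols[8,16) = 8x8
Unfold 1 (reflect across v@8): 8 holes -> [(1, 5), (1, 10), (7, 0), (7, 4), (7, 6), (7, 9), (7, 11), (7, 15)]
Unfold 2 (reflect across h@8): 16 holes -> [(1, 5), (1, 10), (7, 0), (7, 4), (7, 6), (7, 9), (7, 11), (7, 15), (8, 0), (8, 4), (8, 6), (8, 9), (8, 11), (8, 15), (14, 5), (14, 10)]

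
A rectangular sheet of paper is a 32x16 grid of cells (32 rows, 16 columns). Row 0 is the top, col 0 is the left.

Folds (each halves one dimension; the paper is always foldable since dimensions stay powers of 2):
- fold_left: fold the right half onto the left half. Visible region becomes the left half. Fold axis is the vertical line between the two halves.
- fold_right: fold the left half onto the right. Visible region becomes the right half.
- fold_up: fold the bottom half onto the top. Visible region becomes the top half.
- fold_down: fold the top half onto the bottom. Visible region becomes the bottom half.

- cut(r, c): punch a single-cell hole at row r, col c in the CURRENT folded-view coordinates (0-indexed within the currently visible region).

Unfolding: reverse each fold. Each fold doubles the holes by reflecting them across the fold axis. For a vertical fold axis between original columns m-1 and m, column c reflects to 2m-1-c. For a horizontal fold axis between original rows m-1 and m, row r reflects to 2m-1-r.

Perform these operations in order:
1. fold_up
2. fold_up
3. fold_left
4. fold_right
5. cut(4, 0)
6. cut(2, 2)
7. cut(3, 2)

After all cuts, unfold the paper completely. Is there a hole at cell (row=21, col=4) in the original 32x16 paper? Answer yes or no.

Op 1 fold_up: fold axis h@16; visible region now rows[0,16) x cols[0,16) = 16x16
Op 2 fold_up: fold axis h@8; visible region now rows[0,8) x cols[0,16) = 8x16
Op 3 fold_left: fold axis v@8; visible region now rows[0,8) x cols[0,8) = 8x8
Op 4 fold_right: fold axis v@4; visible region now rows[0,8) x cols[4,8) = 8x4
Op 5 cut(4, 0): punch at orig (4,4); cuts so far [(4, 4)]; region rows[0,8) x cols[4,8) = 8x4
Op 6 cut(2, 2): punch at orig (2,6); cuts so far [(2, 6), (4, 4)]; region rows[0,8) x cols[4,8) = 8x4
Op 7 cut(3, 2): punch at orig (3,6); cuts so far [(2, 6), (3, 6), (4, 4)]; region rows[0,8) x cols[4,8) = 8x4
Unfold 1 (reflect across v@4): 6 holes -> [(2, 1), (2, 6), (3, 1), (3, 6), (4, 3), (4, 4)]
Unfold 2 (reflect across v@8): 12 holes -> [(2, 1), (2, 6), (2, 9), (2, 14), (3, 1), (3, 6), (3, 9), (3, 14), (4, 3), (4, 4), (4, 11), (4, 12)]
Unfold 3 (reflect across h@8): 24 holes -> [(2, 1), (2, 6), (2, 9), (2, 14), (3, 1), (3, 6), (3, 9), (3, 14), (4, 3), (4, 4), (4, 11), (4, 12), (11, 3), (11, 4), (11, 11), (11, 12), (12, 1), (12, 6), (12, 9), (12, 14), (13, 1), (13, 6), (13, 9), (13, 14)]
Unfold 4 (reflect across h@16): 48 holes -> [(2, 1), (2, 6), (2, 9), (2, 14), (3, 1), (3, 6), (3, 9), (3, 14), (4, 3), (4, 4), (4, 11), (4, 12), (11, 3), (11, 4), (11, 11), (11, 12), (12, 1), (12, 6), (12, 9), (12, 14), (13, 1), (13, 6), (13, 9), (13, 14), (18, 1), (18, 6), (18, 9), (18, 14), (19, 1), (19, 6), (19, 9), (19, 14), (20, 3), (20, 4), (20, 11), (20, 12), (27, 3), (27, 4), (27, 11), (27, 12), (28, 1), (28, 6), (28, 9), (28, 14), (29, 1), (29, 6), (29, 9), (29, 14)]
Holes: [(2, 1), (2, 6), (2, 9), (2, 14), (3, 1), (3, 6), (3, 9), (3, 14), (4, 3), (4, 4), (4, 11), (4, 12), (11, 3), (11, 4), (11, 11), (11, 12), (12, 1), (12, 6), (12, 9), (12, 14), (13, 1), (13, 6), (13, 9), (13, 14), (18, 1), (18, 6), (18, 9), (18, 14), (19, 1), (19, 6), (19, 9), (19, 14), (20, 3), (20, 4), (20, 11), (20, 12), (27, 3), (27, 4), (27, 11), (27, 12), (28, 1), (28, 6), (28, 9), (28, 14), (29, 1), (29, 6), (29, 9), (29, 14)]

Answer: no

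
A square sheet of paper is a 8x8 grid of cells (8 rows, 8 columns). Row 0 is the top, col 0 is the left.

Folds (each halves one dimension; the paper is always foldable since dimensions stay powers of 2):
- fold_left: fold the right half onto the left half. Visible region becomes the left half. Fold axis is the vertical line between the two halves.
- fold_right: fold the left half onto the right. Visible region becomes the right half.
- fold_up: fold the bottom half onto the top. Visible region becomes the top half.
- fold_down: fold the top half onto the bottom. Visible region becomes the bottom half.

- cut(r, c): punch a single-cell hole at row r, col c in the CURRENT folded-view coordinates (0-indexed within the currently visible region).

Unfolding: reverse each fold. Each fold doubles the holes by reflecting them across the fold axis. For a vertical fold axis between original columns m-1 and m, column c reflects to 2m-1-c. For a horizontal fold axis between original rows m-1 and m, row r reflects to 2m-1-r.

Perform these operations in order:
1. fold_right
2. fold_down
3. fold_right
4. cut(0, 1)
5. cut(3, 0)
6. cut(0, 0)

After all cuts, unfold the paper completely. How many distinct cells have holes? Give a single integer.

Op 1 fold_right: fold axis v@4; visible region now rows[0,8) x cols[4,8) = 8x4
Op 2 fold_down: fold axis h@4; visible region now rows[4,8) x cols[4,8) = 4x4
Op 3 fold_right: fold axis v@6; visible region now rows[4,8) x cols[6,8) = 4x2
Op 4 cut(0, 1): punch at orig (4,7); cuts so far [(4, 7)]; region rows[4,8) x cols[6,8) = 4x2
Op 5 cut(3, 0): punch at orig (7,6); cuts so far [(4, 7), (7, 6)]; region rows[4,8) x cols[6,8) = 4x2
Op 6 cut(0, 0): punch at orig (4,6); cuts so far [(4, 6), (4, 7), (7, 6)]; region rows[4,8) x cols[6,8) = 4x2
Unfold 1 (reflect across v@6): 6 holes -> [(4, 4), (4, 5), (4, 6), (4, 7), (7, 5), (7, 6)]
Unfold 2 (reflect across h@4): 12 holes -> [(0, 5), (0, 6), (3, 4), (3, 5), (3, 6), (3, 7), (4, 4), (4, 5), (4, 6), (4, 7), (7, 5), (7, 6)]
Unfold 3 (reflect across v@4): 24 holes -> [(0, 1), (0, 2), (0, 5), (0, 6), (3, 0), (3, 1), (3, 2), (3, 3), (3, 4), (3, 5), (3, 6), (3, 7), (4, 0), (4, 1), (4, 2), (4, 3), (4, 4), (4, 5), (4, 6), (4, 7), (7, 1), (7, 2), (7, 5), (7, 6)]

Answer: 24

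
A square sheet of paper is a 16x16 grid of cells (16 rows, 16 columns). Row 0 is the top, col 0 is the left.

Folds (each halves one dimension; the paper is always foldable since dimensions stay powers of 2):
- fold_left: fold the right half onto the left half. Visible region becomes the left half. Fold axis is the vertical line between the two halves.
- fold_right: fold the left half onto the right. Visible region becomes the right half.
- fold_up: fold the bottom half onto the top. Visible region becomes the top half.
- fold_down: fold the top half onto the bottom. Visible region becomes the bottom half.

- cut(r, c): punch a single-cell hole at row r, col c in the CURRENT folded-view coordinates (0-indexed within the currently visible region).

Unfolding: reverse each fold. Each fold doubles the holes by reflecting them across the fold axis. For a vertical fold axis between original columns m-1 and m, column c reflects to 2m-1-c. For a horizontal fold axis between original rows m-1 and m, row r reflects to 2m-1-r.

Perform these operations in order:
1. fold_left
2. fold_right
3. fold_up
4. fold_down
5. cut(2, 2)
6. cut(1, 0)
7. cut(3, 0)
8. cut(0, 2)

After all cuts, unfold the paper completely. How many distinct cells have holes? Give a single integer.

Op 1 fold_left: fold axis v@8; visible region now rows[0,16) x cols[0,8) = 16x8
Op 2 fold_right: fold axis v@4; visible region now rows[0,16) x cols[4,8) = 16x4
Op 3 fold_up: fold axis h@8; visible region now rows[0,8) x cols[4,8) = 8x4
Op 4 fold_down: fold axis h@4; visible region now rows[4,8) x cols[4,8) = 4x4
Op 5 cut(2, 2): punch at orig (6,6); cuts so far [(6, 6)]; region rows[4,8) x cols[4,8) = 4x4
Op 6 cut(1, 0): punch at orig (5,4); cuts so far [(5, 4), (6, 6)]; region rows[4,8) x cols[4,8) = 4x4
Op 7 cut(3, 0): punch at orig (7,4); cuts so far [(5, 4), (6, 6), (7, 4)]; region rows[4,8) x cols[4,8) = 4x4
Op 8 cut(0, 2): punch at orig (4,6); cuts so far [(4, 6), (5, 4), (6, 6), (7, 4)]; region rows[4,8) x cols[4,8) = 4x4
Unfold 1 (reflect across h@4): 8 holes -> [(0, 4), (1, 6), (2, 4), (3, 6), (4, 6), (5, 4), (6, 6), (7, 4)]
Unfold 2 (reflect across h@8): 16 holes -> [(0, 4), (1, 6), (2, 4), (3, 6), (4, 6), (5, 4), (6, 6), (7, 4), (8, 4), (9, 6), (10, 4), (11, 6), (12, 6), (13, 4), (14, 6), (15, 4)]
Unfold 3 (reflect across v@4): 32 holes -> [(0, 3), (0, 4), (1, 1), (1, 6), (2, 3), (2, 4), (3, 1), (3, 6), (4, 1), (4, 6), (5, 3), (5, 4), (6, 1), (6, 6), (7, 3), (7, 4), (8, 3), (8, 4), (9, 1), (9, 6), (10, 3), (10, 4), (11, 1), (11, 6), (12, 1), (12, 6), (13, 3), (13, 4), (14, 1), (14, 6), (15, 3), (15, 4)]
Unfold 4 (reflect across v@8): 64 holes -> [(0, 3), (0, 4), (0, 11), (0, 12), (1, 1), (1, 6), (1, 9), (1, 14), (2, 3), (2, 4), (2, 11), (2, 12), (3, 1), (3, 6), (3, 9), (3, 14), (4, 1), (4, 6), (4, 9), (4, 14), (5, 3), (5, 4), (5, 11), (5, 12), (6, 1), (6, 6), (6, 9), (6, 14), (7, 3), (7, 4), (7, 11), (7, 12), (8, 3), (8, 4), (8, 11), (8, 12), (9, 1), (9, 6), (9, 9), (9, 14), (10, 3), (10, 4), (10, 11), (10, 12), (11, 1), (11, 6), (11, 9), (11, 14), (12, 1), (12, 6), (12, 9), (12, 14), (13, 3), (13, 4), (13, 11), (13, 12), (14, 1), (14, 6), (14, 9), (14, 14), (15, 3), (15, 4), (15, 11), (15, 12)]

Answer: 64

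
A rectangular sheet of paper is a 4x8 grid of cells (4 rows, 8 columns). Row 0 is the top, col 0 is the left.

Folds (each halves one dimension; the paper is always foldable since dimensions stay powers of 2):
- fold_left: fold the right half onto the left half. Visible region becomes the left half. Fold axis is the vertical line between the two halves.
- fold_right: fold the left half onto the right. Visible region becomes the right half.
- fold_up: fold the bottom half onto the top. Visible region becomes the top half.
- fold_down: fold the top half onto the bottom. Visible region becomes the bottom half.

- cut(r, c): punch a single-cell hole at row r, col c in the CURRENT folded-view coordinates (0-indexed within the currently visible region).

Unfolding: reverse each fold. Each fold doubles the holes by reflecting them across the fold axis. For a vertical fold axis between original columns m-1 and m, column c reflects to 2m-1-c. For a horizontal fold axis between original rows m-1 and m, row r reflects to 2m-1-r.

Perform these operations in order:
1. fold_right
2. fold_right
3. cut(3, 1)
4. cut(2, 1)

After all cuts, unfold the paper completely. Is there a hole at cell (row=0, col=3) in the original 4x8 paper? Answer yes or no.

Op 1 fold_right: fold axis v@4; visible region now rows[0,4) x cols[4,8) = 4x4
Op 2 fold_right: fold axis v@6; visible region now rows[0,4) x cols[6,8) = 4x2
Op 3 cut(3, 1): punch at orig (3,7); cuts so far [(3, 7)]; region rows[0,4) x cols[6,8) = 4x2
Op 4 cut(2, 1): punch at orig (2,7); cuts so far [(2, 7), (3, 7)]; region rows[0,4) x cols[6,8) = 4x2
Unfold 1 (reflect across v@6): 4 holes -> [(2, 4), (2, 7), (3, 4), (3, 7)]
Unfold 2 (reflect across v@4): 8 holes -> [(2, 0), (2, 3), (2, 4), (2, 7), (3, 0), (3, 3), (3, 4), (3, 7)]
Holes: [(2, 0), (2, 3), (2, 4), (2, 7), (3, 0), (3, 3), (3, 4), (3, 7)]

Answer: no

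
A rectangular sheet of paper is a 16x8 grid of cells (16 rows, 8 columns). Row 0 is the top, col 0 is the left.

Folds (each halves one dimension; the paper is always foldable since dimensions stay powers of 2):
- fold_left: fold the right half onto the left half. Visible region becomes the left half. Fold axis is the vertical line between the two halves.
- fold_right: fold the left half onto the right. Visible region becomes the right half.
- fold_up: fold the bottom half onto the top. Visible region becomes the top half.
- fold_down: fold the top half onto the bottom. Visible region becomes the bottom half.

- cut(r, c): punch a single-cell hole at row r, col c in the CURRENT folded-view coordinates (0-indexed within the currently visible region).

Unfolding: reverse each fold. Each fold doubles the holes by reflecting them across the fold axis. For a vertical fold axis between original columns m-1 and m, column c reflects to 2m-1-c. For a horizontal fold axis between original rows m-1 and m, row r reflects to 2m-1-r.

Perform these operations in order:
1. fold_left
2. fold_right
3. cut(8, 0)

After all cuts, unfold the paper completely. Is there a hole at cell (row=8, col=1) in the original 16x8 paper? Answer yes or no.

Answer: yes

Derivation:
Op 1 fold_left: fold axis v@4; visible region now rows[0,16) x cols[0,4) = 16x4
Op 2 fold_right: fold axis v@2; visible region now rows[0,16) x cols[2,4) = 16x2
Op 3 cut(8, 0): punch at orig (8,2); cuts so far [(8, 2)]; region rows[0,16) x cols[2,4) = 16x2
Unfold 1 (reflect across v@2): 2 holes -> [(8, 1), (8, 2)]
Unfold 2 (reflect across v@4): 4 holes -> [(8, 1), (8, 2), (8, 5), (8, 6)]
Holes: [(8, 1), (8, 2), (8, 5), (8, 6)]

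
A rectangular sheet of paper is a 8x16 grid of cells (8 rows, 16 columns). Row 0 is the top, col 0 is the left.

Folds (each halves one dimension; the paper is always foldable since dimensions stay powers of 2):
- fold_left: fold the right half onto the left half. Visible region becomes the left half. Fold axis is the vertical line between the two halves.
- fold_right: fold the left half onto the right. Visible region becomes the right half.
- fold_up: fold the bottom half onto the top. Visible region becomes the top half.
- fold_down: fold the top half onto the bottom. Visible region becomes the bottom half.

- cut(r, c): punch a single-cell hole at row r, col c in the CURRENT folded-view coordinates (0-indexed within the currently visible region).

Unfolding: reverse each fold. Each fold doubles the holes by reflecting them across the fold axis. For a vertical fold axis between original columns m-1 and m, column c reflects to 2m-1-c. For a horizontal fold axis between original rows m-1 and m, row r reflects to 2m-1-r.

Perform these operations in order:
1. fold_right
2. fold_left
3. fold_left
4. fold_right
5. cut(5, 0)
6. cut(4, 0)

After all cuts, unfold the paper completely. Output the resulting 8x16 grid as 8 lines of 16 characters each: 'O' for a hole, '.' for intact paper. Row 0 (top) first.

Op 1 fold_right: fold axis v@8; visible region now rows[0,8) x cols[8,16) = 8x8
Op 2 fold_left: fold axis v@12; visible region now rows[0,8) x cols[8,12) = 8x4
Op 3 fold_left: fold axis v@10; visible region now rows[0,8) x cols[8,10) = 8x2
Op 4 fold_right: fold axis v@9; visible region now rows[0,8) x cols[9,10) = 8x1
Op 5 cut(5, 0): punch at orig (5,9); cuts so far [(5, 9)]; region rows[0,8) x cols[9,10) = 8x1
Op 6 cut(4, 0): punch at orig (4,9); cuts so far [(4, 9), (5, 9)]; region rows[0,8) x cols[9,10) = 8x1
Unfold 1 (reflect across v@9): 4 holes -> [(4, 8), (4, 9), (5, 8), (5, 9)]
Unfold 2 (reflect across v@10): 8 holes -> [(4, 8), (4, 9), (4, 10), (4, 11), (5, 8), (5, 9), (5, 10), (5, 11)]
Unfold 3 (reflect across v@12): 16 holes -> [(4, 8), (4, 9), (4, 10), (4, 11), (4, 12), (4, 13), (4, 14), (4, 15), (5, 8), (5, 9), (5, 10), (5, 11), (5, 12), (5, 13), (5, 14), (5, 15)]
Unfold 4 (reflect across v@8): 32 holes -> [(4, 0), (4, 1), (4, 2), (4, 3), (4, 4), (4, 5), (4, 6), (4, 7), (4, 8), (4, 9), (4, 10), (4, 11), (4, 12), (4, 13), (4, 14), (4, 15), (5, 0), (5, 1), (5, 2), (5, 3), (5, 4), (5, 5), (5, 6), (5, 7), (5, 8), (5, 9), (5, 10), (5, 11), (5, 12), (5, 13), (5, 14), (5, 15)]

Answer: ................
................
................
................
OOOOOOOOOOOOOOOO
OOOOOOOOOOOOOOOO
................
................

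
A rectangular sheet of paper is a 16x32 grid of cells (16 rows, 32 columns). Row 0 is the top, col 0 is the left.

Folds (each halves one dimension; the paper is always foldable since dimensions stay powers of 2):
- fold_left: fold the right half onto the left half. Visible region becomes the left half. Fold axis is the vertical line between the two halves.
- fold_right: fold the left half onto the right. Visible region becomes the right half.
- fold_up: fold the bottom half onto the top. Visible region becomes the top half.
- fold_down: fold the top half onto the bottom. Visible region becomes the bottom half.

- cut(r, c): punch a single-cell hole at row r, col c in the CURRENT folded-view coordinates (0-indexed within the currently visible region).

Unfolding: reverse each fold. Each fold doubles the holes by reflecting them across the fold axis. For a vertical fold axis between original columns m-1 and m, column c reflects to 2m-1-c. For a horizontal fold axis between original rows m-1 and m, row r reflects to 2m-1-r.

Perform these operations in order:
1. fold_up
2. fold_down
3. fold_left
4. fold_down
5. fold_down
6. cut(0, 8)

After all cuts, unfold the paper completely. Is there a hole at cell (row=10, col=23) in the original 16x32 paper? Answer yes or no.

Answer: yes

Derivation:
Op 1 fold_up: fold axis h@8; visible region now rows[0,8) x cols[0,32) = 8x32
Op 2 fold_down: fold axis h@4; visible region now rows[4,8) x cols[0,32) = 4x32
Op 3 fold_left: fold axis v@16; visible region now rows[4,8) x cols[0,16) = 4x16
Op 4 fold_down: fold axis h@6; visible region now rows[6,8) x cols[0,16) = 2x16
Op 5 fold_down: fold axis h@7; visible region now rows[7,8) x cols[0,16) = 1x16
Op 6 cut(0, 8): punch at orig (7,8); cuts so far [(7, 8)]; region rows[7,8) x cols[0,16) = 1x16
Unfold 1 (reflect across h@7): 2 holes -> [(6, 8), (7, 8)]
Unfold 2 (reflect across h@6): 4 holes -> [(4, 8), (5, 8), (6, 8), (7, 8)]
Unfold 3 (reflect across v@16): 8 holes -> [(4, 8), (4, 23), (5, 8), (5, 23), (6, 8), (6, 23), (7, 8), (7, 23)]
Unfold 4 (reflect across h@4): 16 holes -> [(0, 8), (0, 23), (1, 8), (1, 23), (2, 8), (2, 23), (3, 8), (3, 23), (4, 8), (4, 23), (5, 8), (5, 23), (6, 8), (6, 23), (7, 8), (7, 23)]
Unfold 5 (reflect across h@8): 32 holes -> [(0, 8), (0, 23), (1, 8), (1, 23), (2, 8), (2, 23), (3, 8), (3, 23), (4, 8), (4, 23), (5, 8), (5, 23), (6, 8), (6, 23), (7, 8), (7, 23), (8, 8), (8, 23), (9, 8), (9, 23), (10, 8), (10, 23), (11, 8), (11, 23), (12, 8), (12, 23), (13, 8), (13, 23), (14, 8), (14, 23), (15, 8), (15, 23)]
Holes: [(0, 8), (0, 23), (1, 8), (1, 23), (2, 8), (2, 23), (3, 8), (3, 23), (4, 8), (4, 23), (5, 8), (5, 23), (6, 8), (6, 23), (7, 8), (7, 23), (8, 8), (8, 23), (9, 8), (9, 23), (10, 8), (10, 23), (11, 8), (11, 23), (12, 8), (12, 23), (13, 8), (13, 23), (14, 8), (14, 23), (15, 8), (15, 23)]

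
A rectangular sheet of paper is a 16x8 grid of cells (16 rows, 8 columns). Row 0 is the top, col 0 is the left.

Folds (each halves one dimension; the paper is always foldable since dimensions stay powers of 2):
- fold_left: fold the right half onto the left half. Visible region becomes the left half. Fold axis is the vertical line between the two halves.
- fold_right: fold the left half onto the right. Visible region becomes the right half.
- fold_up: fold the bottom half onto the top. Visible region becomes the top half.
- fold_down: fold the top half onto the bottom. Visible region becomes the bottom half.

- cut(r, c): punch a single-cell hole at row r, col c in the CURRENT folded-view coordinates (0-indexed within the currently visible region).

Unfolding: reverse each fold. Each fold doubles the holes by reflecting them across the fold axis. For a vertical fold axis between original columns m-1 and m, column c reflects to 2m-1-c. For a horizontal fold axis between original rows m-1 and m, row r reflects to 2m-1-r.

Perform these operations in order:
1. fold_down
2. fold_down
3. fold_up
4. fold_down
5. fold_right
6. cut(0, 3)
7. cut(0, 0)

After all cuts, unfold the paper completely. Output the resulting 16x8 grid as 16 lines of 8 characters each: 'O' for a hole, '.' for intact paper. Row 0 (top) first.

Answer: O..OO..O
O..OO..O
O..OO..O
O..OO..O
O..OO..O
O..OO..O
O..OO..O
O..OO..O
O..OO..O
O..OO..O
O..OO..O
O..OO..O
O..OO..O
O..OO..O
O..OO..O
O..OO..O

Derivation:
Op 1 fold_down: fold axis h@8; visible region now rows[8,16) x cols[0,8) = 8x8
Op 2 fold_down: fold axis h@12; visible region now rows[12,16) x cols[0,8) = 4x8
Op 3 fold_up: fold axis h@14; visible region now rows[12,14) x cols[0,8) = 2x8
Op 4 fold_down: fold axis h@13; visible region now rows[13,14) x cols[0,8) = 1x8
Op 5 fold_right: fold axis v@4; visible region now rows[13,14) x cols[4,8) = 1x4
Op 6 cut(0, 3): punch at orig (13,7); cuts so far [(13, 7)]; region rows[13,14) x cols[4,8) = 1x4
Op 7 cut(0, 0): punch at orig (13,4); cuts so far [(13, 4), (13, 7)]; region rows[13,14) x cols[4,8) = 1x4
Unfold 1 (reflect across v@4): 4 holes -> [(13, 0), (13, 3), (13, 4), (13, 7)]
Unfold 2 (reflect across h@13): 8 holes -> [(12, 0), (12, 3), (12, 4), (12, 7), (13, 0), (13, 3), (13, 4), (13, 7)]
Unfold 3 (reflect across h@14): 16 holes -> [(12, 0), (12, 3), (12, 4), (12, 7), (13, 0), (13, 3), (13, 4), (13, 7), (14, 0), (14, 3), (14, 4), (14, 7), (15, 0), (15, 3), (15, 4), (15, 7)]
Unfold 4 (reflect across h@12): 32 holes -> [(8, 0), (8, 3), (8, 4), (8, 7), (9, 0), (9, 3), (9, 4), (9, 7), (10, 0), (10, 3), (10, 4), (10, 7), (11, 0), (11, 3), (11, 4), (11, 7), (12, 0), (12, 3), (12, 4), (12, 7), (13, 0), (13, 3), (13, 4), (13, 7), (14, 0), (14, 3), (14, 4), (14, 7), (15, 0), (15, 3), (15, 4), (15, 7)]
Unfold 5 (reflect across h@8): 64 holes -> [(0, 0), (0, 3), (0, 4), (0, 7), (1, 0), (1, 3), (1, 4), (1, 7), (2, 0), (2, 3), (2, 4), (2, 7), (3, 0), (3, 3), (3, 4), (3, 7), (4, 0), (4, 3), (4, 4), (4, 7), (5, 0), (5, 3), (5, 4), (5, 7), (6, 0), (6, 3), (6, 4), (6, 7), (7, 0), (7, 3), (7, 4), (7, 7), (8, 0), (8, 3), (8, 4), (8, 7), (9, 0), (9, 3), (9, 4), (9, 7), (10, 0), (10, 3), (10, 4), (10, 7), (11, 0), (11, 3), (11, 4), (11, 7), (12, 0), (12, 3), (12, 4), (12, 7), (13, 0), (13, 3), (13, 4), (13, 7), (14, 0), (14, 3), (14, 4), (14, 7), (15, 0), (15, 3), (15, 4), (15, 7)]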